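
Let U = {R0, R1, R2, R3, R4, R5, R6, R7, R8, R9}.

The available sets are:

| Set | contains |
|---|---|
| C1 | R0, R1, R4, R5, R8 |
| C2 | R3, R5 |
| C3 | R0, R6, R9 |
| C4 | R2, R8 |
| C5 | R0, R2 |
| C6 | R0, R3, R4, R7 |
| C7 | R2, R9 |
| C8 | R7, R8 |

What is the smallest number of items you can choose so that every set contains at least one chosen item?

4

H = {R2, R5, R6, R7} meets every set (each contains at least one member of H), and |H| = 4.
No choice of 3 items meets every set, so 4 is the minimum.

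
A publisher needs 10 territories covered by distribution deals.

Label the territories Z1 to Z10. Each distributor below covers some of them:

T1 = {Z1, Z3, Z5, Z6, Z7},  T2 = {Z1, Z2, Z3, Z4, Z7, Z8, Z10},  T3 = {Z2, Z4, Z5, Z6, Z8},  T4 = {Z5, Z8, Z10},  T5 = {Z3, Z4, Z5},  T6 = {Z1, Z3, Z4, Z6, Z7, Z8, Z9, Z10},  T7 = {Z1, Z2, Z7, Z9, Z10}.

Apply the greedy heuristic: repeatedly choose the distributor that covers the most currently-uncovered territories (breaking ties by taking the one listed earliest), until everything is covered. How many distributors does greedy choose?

2

Greedy: pick T6 (covers 8 new) → pick T3 (covers 2 new). Total picks: 2.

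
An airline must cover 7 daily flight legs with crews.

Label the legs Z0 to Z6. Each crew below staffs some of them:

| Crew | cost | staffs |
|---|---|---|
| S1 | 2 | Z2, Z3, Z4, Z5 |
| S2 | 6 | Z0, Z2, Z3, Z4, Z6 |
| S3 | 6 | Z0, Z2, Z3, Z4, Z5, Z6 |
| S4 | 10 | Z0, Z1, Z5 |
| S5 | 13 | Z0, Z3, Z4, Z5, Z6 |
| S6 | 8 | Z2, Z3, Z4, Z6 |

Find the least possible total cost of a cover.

S2, S4 together cover every leg (S2 ∪ S4 = {Z0, Z1, Z2, Z3, Z4, Z5, Z6}); total cost 6 + 10 = 16.
The greedy pick S1, S2, S4 costs 18; no covering selection beats 16.

16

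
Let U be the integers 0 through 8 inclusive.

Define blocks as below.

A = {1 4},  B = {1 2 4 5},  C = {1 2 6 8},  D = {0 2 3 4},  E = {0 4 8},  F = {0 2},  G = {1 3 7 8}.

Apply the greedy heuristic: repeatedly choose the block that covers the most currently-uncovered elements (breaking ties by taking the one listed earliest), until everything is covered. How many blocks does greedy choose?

Greedy: pick B (covers 4 new) → pick G (covers 3 new) → pick C (covers 1 new) → pick D (covers 1 new). Total picks: 4.

4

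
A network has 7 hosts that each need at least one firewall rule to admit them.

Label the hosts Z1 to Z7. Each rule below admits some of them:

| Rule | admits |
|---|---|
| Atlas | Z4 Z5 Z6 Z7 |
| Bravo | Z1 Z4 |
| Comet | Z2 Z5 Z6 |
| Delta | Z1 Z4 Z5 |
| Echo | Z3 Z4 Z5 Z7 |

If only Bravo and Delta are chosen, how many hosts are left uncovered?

4

Union of Bravo, Delta = {Z1, Z4, Z5}.
Not covered: Z2, Z3, Z6, Z7 — 4 hosts.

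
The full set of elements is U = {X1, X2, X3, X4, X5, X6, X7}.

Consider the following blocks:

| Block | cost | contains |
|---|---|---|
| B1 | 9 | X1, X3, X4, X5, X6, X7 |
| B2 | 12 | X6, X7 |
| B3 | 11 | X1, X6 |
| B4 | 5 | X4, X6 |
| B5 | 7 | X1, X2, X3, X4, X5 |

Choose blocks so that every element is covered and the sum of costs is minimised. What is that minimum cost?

16

B1, B5 together cover every element (B1 ∪ B5 = {X1, X2, X3, X4, X5, X6, X7}); total cost 9 + 7 = 16.
No covering selection has total cost below 16.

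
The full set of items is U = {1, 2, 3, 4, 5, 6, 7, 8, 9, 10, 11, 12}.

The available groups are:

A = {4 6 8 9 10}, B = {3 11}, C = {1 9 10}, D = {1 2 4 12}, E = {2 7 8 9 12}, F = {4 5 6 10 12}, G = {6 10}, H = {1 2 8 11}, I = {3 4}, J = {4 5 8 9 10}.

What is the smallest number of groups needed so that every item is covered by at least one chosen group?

E, F, H, and I cover everything between them: the union {1, 2, 3, 4, 5, 6, 7, 8, 9, 10, 11, 12} is all of U.
No 3 of the 10 groups cover everything (all 120 combinations miss at least one item), so 4 is optimal.

4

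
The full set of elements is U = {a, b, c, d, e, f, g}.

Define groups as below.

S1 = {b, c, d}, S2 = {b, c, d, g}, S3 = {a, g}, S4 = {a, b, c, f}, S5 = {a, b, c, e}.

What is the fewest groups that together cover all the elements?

3

S2 and S4 and S5 together: S2 ∪ S4 ∪ S5 = {a, b, c, d, e, f, g} — every element is covered.
Only S5 contains e, so S5 is forced; the remaining 3 elements need at least 2 more groups (each remaining group adds at most 2) — so at least 3 groups are needed, and 3 is optimal.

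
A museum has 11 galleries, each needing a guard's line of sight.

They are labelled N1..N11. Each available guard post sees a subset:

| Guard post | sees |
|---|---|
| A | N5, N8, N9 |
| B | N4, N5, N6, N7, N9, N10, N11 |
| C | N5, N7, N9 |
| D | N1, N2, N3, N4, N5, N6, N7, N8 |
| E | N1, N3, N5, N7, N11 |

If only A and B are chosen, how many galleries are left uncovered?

3

Union of A, B = {N4, N5, N6, N7, N8, N9, N10, N11}.
Not covered: N1, N2, N3 — 3 galleries.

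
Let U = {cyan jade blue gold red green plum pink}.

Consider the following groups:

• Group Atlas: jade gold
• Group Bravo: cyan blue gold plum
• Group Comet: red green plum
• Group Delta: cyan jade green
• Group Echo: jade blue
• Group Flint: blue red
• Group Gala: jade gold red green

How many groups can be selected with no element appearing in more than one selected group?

2

Atlas, Comet are pairwise disjoint (Atlas={jade,gold}; Comet={red,green,plum}).
Every remaining group overlaps one of these, and no 3 of the listed groups are pairwise disjoint, so 2 is the maximum.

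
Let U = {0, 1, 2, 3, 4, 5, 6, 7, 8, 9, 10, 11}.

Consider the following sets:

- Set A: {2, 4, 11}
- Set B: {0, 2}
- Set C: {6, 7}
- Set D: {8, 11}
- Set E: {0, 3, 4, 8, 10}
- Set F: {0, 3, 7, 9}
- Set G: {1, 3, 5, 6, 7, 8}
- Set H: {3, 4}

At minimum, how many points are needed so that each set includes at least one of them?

Take T = {2, 3, 6, 11}. Each listed set contains at least one of these, so T is a hitting set of size 4.
The sets B, C, D, H are pairwise disjoint, so any hitting set needs a separate point for each — at least 4. Hence 4 is optimal.

4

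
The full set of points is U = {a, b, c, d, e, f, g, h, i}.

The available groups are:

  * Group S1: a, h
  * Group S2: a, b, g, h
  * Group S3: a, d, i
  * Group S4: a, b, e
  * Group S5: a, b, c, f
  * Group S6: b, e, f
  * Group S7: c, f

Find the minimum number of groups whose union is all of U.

S2 and S3 and S4 and S7 together: S2 ∪ S3 ∪ S4 ∪ S7 = {a, b, c, d, e, f, g, h, i} — every point is covered.
Only S2 contains g, so S2 is forced; the remaining 5 points need at least 3 more groups (each remaining group adds at most 2) — so at least 4 groups are needed, and 4 is optimal.

4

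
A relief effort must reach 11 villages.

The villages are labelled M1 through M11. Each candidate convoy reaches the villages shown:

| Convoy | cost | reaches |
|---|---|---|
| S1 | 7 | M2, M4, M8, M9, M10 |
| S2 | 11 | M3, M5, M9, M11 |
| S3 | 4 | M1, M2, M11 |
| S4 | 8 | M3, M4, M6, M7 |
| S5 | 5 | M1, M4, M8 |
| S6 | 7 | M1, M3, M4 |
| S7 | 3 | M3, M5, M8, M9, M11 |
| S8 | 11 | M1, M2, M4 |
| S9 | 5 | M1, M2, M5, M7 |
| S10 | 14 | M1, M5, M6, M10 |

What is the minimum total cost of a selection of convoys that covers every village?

S1, S3, S4, S7 together cover every village (S1 ∪ S3 ∪ S4 ∪ S7 = {M1, M2, M3, M4, M5, M6, M7, M8, M9, M10, M11}); total cost 7 + 4 + 8 + 3 = 22.
The greedy pick S7, S9, S1, S4 costs 23; no covering selection beats 22.

22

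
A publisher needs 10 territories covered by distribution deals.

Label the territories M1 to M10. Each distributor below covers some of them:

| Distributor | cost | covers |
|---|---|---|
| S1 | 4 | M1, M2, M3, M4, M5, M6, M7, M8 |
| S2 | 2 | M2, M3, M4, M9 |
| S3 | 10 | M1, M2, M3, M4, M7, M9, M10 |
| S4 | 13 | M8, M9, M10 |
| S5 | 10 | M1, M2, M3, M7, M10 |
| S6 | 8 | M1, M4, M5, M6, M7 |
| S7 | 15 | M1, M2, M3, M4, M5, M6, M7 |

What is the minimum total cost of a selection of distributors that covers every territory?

S1, S3 together cover every territory (S1 ∪ S3 = {M1, M2, M3, M4, M5, M6, M7, M8, M9, M10}); total cost 4 + 10 = 14.
The greedy pick S1, S2, S3 costs 16; no covering selection beats 14.

14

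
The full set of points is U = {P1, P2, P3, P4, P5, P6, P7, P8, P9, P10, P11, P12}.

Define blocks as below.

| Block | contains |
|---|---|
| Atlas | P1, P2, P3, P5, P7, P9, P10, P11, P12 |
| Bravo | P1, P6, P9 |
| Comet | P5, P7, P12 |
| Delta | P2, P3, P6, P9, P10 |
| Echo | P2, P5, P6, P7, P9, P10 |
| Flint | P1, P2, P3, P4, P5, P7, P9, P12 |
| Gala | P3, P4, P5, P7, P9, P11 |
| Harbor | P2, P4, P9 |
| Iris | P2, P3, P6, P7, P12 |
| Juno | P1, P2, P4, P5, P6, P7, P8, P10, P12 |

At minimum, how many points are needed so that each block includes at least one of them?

2

Take H = {P7, P9}. Each listed block contains at least one of these, so H is a hitting set of size 2.
The blocks Bravo, Comet are pairwise disjoint, so any hitting set needs a separate point for each — at least 2. Hence 2 is optimal.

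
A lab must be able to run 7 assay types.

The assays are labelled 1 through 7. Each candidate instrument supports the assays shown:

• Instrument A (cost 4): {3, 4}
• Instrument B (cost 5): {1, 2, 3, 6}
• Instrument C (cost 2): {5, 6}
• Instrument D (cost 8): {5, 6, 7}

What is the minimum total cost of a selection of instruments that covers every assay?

A, B, D together cover every assay (A ∪ B ∪ D = {1, 2, 3, 4, 5, 6, 7}); total cost 4 + 5 + 8 = 17.
The greedy pick C, B, A, D costs 19; no covering selection beats 17.

17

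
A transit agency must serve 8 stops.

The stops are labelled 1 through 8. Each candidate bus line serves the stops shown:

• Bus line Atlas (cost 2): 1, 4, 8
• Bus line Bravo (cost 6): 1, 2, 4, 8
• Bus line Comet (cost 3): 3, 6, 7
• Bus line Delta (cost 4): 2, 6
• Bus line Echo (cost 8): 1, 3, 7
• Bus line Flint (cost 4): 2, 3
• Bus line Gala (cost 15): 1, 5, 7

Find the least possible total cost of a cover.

24

Atlas, Comet, Flint, Gala together cover every stop (Atlas ∪ Comet ∪ Flint ∪ Gala = {1, 2, 3, 4, 5, 6, 7, 8}); total cost 2 + 3 + 4 + 15 = 24.
No covering selection has total cost below 24.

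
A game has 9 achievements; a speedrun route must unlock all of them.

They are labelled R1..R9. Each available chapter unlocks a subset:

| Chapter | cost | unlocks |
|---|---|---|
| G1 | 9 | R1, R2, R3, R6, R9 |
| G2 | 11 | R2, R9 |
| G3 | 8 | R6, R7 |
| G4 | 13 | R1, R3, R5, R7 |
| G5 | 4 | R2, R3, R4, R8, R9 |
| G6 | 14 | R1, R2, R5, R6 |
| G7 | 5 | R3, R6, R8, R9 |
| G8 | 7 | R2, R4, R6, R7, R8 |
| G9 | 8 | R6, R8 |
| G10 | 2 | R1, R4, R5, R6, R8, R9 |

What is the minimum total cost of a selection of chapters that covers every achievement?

G5, G8, G10 together cover every achievement (G5 ∪ G8 ∪ G10 = {R1, R2, R3, R4, R5, R6, R7, R8, R9}); total cost 4 + 7 + 2 = 13.
No covering selection has total cost below 13.

13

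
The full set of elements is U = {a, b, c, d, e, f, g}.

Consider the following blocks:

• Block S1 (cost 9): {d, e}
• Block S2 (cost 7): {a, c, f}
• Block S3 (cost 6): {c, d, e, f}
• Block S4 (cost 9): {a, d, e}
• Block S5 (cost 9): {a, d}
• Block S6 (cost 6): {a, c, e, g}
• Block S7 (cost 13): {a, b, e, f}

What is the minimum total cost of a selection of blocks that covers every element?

25

S3, S6, S7 together cover every element (S3 ∪ S6 ∪ S7 = {a, b, c, d, e, f, g}); total cost 6 + 6 + 13 = 25.
No covering selection has total cost below 25.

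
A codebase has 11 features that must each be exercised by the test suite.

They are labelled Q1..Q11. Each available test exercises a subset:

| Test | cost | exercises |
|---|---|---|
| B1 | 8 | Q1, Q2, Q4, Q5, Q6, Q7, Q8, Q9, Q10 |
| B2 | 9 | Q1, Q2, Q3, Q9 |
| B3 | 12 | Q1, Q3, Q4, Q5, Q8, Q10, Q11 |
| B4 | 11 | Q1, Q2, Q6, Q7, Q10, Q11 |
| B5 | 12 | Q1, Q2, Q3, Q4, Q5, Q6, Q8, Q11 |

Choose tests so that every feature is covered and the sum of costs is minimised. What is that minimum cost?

B1, B3 together cover every feature (B1 ∪ B3 = {Q1, Q2, Q3, Q4, Q5, Q6, Q7, Q8, Q9, Q10, Q11}); total cost 8 + 12 = 20.
No covering selection has total cost below 20.

20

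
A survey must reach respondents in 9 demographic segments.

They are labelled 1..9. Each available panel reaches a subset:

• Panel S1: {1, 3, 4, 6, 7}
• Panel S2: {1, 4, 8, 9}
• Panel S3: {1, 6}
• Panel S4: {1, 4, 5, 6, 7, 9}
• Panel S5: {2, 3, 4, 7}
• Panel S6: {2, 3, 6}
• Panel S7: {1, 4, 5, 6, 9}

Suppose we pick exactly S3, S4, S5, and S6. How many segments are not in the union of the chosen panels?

Union of S3, S4, S5, S6 = {1, 2, 3, 4, 5, 6, 7, 9}.
Not covered: 8 — 1 segment.

1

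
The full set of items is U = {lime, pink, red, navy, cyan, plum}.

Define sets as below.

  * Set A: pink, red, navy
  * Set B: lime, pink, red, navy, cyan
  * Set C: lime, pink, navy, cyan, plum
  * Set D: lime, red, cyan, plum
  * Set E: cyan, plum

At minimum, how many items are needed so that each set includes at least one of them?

2

Take H = {navy, plum}. Each listed set contains at least one of these, so H is a hitting set of size 2.
The sets A, E are pairwise disjoint, so any hitting set needs a separate item for each — at least 2. Hence 2 is optimal.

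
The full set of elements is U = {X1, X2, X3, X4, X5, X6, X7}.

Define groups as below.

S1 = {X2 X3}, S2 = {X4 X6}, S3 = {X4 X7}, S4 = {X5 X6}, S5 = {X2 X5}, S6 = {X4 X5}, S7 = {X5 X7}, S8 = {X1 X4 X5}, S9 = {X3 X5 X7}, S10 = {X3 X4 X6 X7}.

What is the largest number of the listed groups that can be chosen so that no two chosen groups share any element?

S1, S2, S7 are pairwise disjoint (S1={X2,X3}; S2={X4,X6}; S7={X5,X7}).
Every remaining group overlaps one of these, and no 4 of the listed groups are pairwise disjoint, so 3 is the maximum.

3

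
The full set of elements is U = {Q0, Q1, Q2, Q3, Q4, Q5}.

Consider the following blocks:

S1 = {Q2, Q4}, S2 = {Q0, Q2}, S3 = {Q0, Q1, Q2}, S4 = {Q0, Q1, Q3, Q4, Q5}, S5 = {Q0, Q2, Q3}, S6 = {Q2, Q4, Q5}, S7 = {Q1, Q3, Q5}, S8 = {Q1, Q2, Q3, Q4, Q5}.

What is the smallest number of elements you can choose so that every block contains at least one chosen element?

H = {Q1, Q2} meets every block (each contains at least one member of H), and |H| = 2.
The blocks S2, S7 are pairwise disjoint, so any hitting set needs a separate element for each — at least 2. Hence 2 is optimal.

2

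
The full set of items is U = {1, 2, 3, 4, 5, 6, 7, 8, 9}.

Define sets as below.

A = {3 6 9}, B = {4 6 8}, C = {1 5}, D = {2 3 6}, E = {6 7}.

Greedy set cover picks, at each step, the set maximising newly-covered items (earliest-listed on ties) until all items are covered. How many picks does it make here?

5

Greedy: pick A (covers 3 new) → pick B (covers 2 new) → pick C (covers 2 new) → pick D (covers 1 new) → pick E (covers 1 new). Total picks: 5.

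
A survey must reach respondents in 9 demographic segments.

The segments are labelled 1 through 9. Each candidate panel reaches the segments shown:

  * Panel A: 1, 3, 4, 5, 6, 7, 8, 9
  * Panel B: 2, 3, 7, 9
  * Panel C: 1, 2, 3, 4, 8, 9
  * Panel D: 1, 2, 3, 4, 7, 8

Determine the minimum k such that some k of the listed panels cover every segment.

Take {A, D}. Their union is {1, 2, 3, 4, 5, 6, 7, 8, 9}, which is all 9 segments.
No single panel has all 9 segments (the largest, A, has 8), so 2 is optimal.

2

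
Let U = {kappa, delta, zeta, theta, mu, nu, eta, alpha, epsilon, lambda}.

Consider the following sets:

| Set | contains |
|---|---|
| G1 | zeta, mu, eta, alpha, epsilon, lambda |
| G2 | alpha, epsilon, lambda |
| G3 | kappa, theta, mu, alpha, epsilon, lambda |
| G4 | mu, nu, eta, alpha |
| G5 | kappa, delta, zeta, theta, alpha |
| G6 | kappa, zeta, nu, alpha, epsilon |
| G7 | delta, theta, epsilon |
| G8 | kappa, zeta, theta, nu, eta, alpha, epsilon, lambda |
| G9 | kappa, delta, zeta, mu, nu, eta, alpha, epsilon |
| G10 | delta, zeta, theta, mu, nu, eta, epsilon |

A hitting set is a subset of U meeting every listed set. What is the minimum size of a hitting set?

The 2 points {alpha, epsilon} hit every set.
The sets G4, G7 are pairwise disjoint, so any hitting set needs a separate point for each — at least 2. Hence 2 is optimal.

2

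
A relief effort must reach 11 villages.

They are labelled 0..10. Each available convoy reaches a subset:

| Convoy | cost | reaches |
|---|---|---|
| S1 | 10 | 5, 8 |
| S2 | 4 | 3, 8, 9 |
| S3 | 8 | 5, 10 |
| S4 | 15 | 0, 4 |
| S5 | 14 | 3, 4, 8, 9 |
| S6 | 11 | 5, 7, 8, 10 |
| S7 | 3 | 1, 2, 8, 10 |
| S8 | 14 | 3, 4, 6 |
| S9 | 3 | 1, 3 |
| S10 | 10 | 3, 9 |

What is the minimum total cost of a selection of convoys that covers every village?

S2, S4, S6, S7, S8 together cover every village (S2 ∪ S4 ∪ S6 ∪ S7 ∪ S8 = {0, 1, 2, 3, 4, 5, 6, 7, 8, 9, 10}); total cost 4 + 15 + 11 + 3 + 14 = 47.
No covering selection has total cost below 47.

47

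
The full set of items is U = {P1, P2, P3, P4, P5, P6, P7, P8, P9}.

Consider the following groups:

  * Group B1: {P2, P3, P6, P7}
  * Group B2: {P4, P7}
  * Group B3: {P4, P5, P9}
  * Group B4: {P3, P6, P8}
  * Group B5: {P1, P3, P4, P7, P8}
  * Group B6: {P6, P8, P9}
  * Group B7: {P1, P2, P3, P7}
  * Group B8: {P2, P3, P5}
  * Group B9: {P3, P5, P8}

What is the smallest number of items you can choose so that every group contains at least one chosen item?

3

The 3 items {P3, P4, P8} hit every group.
The groups B2, B6, B8 are pairwise disjoint, so any hitting set needs a separate item for each — at least 3. Hence 3 is optimal.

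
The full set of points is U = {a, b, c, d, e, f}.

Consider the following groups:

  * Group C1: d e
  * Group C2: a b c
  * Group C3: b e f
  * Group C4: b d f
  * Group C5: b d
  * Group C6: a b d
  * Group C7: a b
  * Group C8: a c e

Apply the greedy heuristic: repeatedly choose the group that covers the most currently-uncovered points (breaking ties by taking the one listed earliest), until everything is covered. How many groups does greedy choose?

3

Greedy: pick C2 (covers 3 new) → pick C1 (covers 2 new) → pick C3 (covers 1 new). Total picks: 3.
(The true minimum cover uses only 2 groups, so greedy is not optimal here.)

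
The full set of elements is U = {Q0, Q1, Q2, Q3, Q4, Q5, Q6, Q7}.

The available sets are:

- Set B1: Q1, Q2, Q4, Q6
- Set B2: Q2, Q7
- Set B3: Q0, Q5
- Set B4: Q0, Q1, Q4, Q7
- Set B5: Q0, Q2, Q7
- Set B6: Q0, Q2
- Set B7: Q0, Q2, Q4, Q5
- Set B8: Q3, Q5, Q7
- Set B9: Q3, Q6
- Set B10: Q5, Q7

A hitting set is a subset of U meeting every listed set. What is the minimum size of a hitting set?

Take H = {Q0, Q6, Q7}. Each listed set contains at least one of these, so H is a hitting set of size 3.
The sets B6, B9, B10 are pairwise disjoint, so any hitting set needs a separate element for each — at least 3. Hence 3 is optimal.

3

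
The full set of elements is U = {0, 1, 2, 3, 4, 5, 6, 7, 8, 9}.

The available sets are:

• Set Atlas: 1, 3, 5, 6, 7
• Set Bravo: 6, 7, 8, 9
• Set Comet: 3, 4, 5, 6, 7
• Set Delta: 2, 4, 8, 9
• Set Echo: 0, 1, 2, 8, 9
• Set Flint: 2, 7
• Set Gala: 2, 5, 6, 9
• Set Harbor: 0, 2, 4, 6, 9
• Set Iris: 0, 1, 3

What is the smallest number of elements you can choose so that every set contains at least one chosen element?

3

H = {2, 3, 6} meets every set (each contains at least one member of H), and |H| = 3.
No choice of 2 elements meets every set, so 3 is the minimum.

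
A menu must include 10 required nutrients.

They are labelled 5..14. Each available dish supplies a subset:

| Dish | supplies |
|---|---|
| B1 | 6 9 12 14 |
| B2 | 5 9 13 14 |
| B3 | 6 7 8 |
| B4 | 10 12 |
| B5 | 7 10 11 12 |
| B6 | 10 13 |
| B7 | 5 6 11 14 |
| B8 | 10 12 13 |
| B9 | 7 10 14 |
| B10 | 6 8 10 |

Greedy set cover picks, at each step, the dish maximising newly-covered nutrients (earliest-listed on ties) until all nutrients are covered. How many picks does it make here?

Greedy: pick B1 (covers 4 new) → pick B5 (covers 3 new) → pick B2 (covers 2 new) → pick B3 (covers 1 new). Total picks: 4.
(The true minimum cover uses only 3 dishes, so greedy is not optimal here.)

4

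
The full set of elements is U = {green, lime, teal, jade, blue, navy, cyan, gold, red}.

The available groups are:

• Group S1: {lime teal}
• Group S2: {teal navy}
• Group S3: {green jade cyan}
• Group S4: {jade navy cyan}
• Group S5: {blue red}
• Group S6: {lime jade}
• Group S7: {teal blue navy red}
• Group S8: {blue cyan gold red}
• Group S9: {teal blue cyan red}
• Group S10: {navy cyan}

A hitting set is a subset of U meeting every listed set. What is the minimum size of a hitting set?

4

Take H = {teal, jade, blue, cyan}. Each listed group contains at least one of these, so H is a hitting set of size 4.
No choice of 3 elements meets every group, so 4 is the minimum.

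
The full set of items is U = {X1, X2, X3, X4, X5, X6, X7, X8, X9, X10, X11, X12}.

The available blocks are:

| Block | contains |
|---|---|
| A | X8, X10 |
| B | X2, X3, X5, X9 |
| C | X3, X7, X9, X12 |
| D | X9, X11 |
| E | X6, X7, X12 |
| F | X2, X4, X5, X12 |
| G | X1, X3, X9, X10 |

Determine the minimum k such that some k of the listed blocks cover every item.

Take {A, D, E, F, G}. Their union is {X1, X2, X3, X4, X5, X6, X7, X8, X9, X10, X11, X12}, which is all 12 items.
No 4 of the 7 blocks cover everything (all 35 combinations miss at least one item), so 5 is optimal.

5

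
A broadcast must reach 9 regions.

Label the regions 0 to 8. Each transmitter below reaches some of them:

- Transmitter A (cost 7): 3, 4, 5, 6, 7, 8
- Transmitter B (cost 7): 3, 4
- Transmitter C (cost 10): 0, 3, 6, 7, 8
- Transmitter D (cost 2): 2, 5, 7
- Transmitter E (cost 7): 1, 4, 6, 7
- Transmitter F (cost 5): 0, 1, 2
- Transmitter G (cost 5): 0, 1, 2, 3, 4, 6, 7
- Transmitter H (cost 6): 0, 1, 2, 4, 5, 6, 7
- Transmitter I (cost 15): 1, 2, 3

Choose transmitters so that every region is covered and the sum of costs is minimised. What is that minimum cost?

A, G together cover every region (A ∪ G = {0, 1, 2, 3, 4, 5, 6, 7, 8}); total cost 7 + 5 = 12.
The greedy pick D, G, A costs 14; no covering selection beats 12.

12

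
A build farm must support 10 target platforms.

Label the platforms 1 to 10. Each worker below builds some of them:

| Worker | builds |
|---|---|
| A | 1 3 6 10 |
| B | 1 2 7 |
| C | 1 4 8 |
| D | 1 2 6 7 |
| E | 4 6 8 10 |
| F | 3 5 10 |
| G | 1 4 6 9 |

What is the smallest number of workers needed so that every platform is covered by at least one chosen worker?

Take {B, C, F, G}. Their union is {1, 2, 3, 4, 5, 6, 7, 8, 9, 10}, which is all 10 platforms.
No 3 of the 7 workers cover everything (all 35 combinations miss at least one platform), so 4 is optimal.

4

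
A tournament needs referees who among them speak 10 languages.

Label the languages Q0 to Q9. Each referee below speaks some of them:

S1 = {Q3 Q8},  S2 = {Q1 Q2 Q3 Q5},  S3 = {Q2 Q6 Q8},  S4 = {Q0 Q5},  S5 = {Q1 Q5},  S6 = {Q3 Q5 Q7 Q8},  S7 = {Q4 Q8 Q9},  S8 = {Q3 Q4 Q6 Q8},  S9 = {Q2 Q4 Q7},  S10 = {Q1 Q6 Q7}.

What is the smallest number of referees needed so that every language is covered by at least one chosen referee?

S2 and S4 and S7 and S10 together: S2 ∪ S4 ∪ S7 ∪ S10 = {Q0, Q1, Q2, Q3, Q4, Q5, Q6, Q7, Q8, Q9} — every language is covered.
No 3 of the 10 referees cover everything (all 120 combinations miss at least one language), so 4 is optimal.

4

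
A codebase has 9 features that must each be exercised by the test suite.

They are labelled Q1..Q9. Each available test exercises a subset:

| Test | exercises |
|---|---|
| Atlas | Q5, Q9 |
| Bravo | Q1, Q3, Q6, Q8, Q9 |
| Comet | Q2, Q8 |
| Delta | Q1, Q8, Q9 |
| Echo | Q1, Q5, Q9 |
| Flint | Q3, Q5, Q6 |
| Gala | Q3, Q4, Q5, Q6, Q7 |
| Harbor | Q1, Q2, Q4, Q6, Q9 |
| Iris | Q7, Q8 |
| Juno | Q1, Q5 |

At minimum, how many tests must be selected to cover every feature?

Bravo and Comet and Gala together: Bravo ∪ Comet ∪ Gala = {Q1, Q2, Q3, Q4, Q5, Q6, Q7, Q8, Q9} — every feature is covered.
No 2 of the 10 tests cover everything (all 45 combinations miss at least one feature), so 3 is optimal.

3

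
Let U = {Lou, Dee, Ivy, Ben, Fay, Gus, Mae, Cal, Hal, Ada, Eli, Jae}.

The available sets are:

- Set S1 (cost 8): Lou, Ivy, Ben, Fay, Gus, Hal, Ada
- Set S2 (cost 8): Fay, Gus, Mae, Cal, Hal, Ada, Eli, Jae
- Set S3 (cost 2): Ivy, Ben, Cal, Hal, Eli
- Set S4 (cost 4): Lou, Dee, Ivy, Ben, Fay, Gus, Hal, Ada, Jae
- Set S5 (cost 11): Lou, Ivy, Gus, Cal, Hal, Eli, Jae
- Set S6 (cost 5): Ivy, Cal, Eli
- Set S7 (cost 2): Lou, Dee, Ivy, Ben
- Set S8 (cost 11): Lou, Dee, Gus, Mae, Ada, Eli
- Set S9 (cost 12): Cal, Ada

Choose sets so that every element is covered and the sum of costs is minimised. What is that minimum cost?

S2, S7 together cover every element (S2 ∪ S7 = {Lou, Dee, Ivy, Ben, Fay, Gus, Mae, Cal, Hal, Ada, Eli, Jae}); total cost 8 + 2 = 10.
The greedy pick S3, S4, S2 costs 14; no covering selection beats 10.

10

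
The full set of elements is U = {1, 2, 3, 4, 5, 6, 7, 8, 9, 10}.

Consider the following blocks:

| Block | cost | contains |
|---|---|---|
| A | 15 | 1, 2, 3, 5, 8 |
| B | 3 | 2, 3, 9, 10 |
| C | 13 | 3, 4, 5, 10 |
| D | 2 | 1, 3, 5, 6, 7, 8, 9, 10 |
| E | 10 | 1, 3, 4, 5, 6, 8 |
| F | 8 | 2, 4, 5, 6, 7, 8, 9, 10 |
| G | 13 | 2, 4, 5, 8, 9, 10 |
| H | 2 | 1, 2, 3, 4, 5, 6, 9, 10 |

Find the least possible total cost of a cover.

4

D, H together cover every element (D ∪ H = {1, 2, 3, 4, 5, 6, 7, 8, 9, 10}); total cost 2 + 2 = 4.
No covering selection has total cost below 4.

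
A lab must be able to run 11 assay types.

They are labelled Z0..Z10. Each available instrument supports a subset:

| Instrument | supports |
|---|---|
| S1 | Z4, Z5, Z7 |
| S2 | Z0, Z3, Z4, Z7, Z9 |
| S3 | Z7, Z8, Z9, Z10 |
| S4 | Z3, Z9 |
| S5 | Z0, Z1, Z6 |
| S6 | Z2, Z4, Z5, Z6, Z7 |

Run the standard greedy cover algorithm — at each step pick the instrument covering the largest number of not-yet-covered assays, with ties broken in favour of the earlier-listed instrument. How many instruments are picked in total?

4

Greedy: pick S2 (covers 5 new) → pick S6 (covers 3 new) → pick S3 (covers 2 new) → pick S5 (covers 1 new). Total picks: 4.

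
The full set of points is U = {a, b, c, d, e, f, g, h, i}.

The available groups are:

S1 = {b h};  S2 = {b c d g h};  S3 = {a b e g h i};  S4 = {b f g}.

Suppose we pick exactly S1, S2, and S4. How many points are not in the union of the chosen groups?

3

Union of S1, S2, S4 = {b, c, d, f, g, h}.
Not covered: a, e, i — 3 points.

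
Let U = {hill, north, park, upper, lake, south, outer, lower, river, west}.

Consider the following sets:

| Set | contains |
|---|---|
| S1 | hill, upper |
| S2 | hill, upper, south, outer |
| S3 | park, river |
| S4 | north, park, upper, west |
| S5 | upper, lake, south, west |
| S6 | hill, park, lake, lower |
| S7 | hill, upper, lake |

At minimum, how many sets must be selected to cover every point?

4

S2, S3, S4, and S6 cover everything between them: the union {hill, north, park, upper, lake, south, outer, lower, river, west} is all of U.
No 3 of the 7 sets cover everything (all 35 combinations miss at least one point), so 4 is optimal.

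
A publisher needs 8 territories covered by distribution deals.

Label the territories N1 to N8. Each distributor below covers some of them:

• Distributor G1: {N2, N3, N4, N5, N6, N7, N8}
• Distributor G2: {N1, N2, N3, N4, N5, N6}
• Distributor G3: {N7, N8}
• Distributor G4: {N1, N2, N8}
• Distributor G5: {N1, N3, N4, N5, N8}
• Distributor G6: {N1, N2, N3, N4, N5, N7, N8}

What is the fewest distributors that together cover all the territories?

G2 and G6 together: G2 ∪ G6 = {N1, N2, N3, N4, N5, N6, N7, N8} — every territory is covered.
No single distributor has all 8 territories (the largest, G1, has 7), so 2 is optimal.

2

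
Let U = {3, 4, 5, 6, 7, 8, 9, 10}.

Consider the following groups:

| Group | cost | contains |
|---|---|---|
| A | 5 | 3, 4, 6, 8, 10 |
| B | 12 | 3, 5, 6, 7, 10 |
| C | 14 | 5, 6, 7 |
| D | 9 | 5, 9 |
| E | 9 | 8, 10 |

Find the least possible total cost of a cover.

A, B, D together cover every item (A ∪ B ∪ D = {3, 4, 5, 6, 7, 8, 9, 10}); total cost 5 + 12 + 9 = 26.
No covering selection has total cost below 26.

26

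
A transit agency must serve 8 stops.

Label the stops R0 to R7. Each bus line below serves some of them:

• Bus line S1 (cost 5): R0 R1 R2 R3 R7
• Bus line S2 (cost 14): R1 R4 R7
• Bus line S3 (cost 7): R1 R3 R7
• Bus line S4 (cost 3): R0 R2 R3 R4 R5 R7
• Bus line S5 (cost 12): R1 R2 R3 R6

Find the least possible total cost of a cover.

S4, S5 together cover every stop (S4 ∪ S5 = {R0, R1, R2, R3, R4, R5, R6, R7}); total cost 3 + 12 = 15.
The greedy pick S4, S1, S5 costs 20; no covering selection beats 15.

15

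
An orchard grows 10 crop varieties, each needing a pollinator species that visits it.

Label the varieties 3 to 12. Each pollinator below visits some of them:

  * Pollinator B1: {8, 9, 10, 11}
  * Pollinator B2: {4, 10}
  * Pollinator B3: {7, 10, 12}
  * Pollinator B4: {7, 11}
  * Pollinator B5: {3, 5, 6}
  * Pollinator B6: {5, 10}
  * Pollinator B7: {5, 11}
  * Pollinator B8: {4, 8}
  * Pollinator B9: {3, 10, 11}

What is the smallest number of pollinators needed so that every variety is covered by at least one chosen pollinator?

Take {B1, B2, B3, B5}. Their union is {3, 4, 5, 6, 7, 8, 9, 10, 11, 12}, which is all 10 varieties.
Only B3 contains 12, so B3 is forced; the remaining 7 varieties need at least 3 more pollinators (each remaining pollinator adds at most 3) — so at least 4 pollinators are needed, and 4 is optimal.

4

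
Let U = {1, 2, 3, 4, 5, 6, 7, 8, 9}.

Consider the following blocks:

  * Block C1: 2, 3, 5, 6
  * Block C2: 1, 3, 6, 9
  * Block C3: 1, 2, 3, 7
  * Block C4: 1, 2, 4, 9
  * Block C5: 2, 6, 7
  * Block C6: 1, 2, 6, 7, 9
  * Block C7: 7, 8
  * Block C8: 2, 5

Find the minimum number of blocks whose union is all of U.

C1 and C4 and C7 together: C1 ∪ C4 ∪ C7 = {1, 2, 3, 4, 5, 6, 7, 8, 9} — every element is covered.
Only C4 contains 4, so C4 is forced; the remaining 5 elements need at least 2 more blocks (each remaining block adds at most 3) — so at least 3 blocks are needed, and 3 is optimal.

3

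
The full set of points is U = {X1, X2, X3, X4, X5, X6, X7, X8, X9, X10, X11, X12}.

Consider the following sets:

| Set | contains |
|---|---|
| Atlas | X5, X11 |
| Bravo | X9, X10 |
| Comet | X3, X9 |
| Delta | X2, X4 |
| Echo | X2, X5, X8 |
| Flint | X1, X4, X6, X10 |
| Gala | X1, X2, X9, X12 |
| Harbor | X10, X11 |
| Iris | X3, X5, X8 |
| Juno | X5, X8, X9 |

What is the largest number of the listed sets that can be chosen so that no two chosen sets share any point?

3

Atlas, Comet, Delta are pairwise disjoint (Atlas={X5,X11}; Comet={X3,X9}; Delta={X2,X4}).
Every remaining set overlaps one of these, and no 4 of the listed sets are pairwise disjoint, so 3 is the maximum.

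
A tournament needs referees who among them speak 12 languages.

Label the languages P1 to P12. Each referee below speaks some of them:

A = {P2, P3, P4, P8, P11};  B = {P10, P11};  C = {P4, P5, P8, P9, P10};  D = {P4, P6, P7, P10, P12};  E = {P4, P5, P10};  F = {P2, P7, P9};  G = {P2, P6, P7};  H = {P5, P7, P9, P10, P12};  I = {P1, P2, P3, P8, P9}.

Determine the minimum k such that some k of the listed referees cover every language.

Take {A, D, H, I}. Their union is {P1, P2, P3, P4, P5, P6, P7, P8, P9, P10, P11, P12}, which is all 12 languages.
No 3 of the 9 referees cover everything (all 84 combinations miss at least one language), so 4 is optimal.

4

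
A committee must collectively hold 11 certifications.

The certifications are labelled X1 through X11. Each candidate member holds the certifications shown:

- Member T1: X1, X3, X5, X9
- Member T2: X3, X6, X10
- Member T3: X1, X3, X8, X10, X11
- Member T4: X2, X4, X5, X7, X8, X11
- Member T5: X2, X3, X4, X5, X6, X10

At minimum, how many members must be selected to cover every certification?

3

T1 and T4 and T5 together: T1 ∪ T4 ∪ T5 = {X1, X2, X3, X4, X5, X6, X7, X8, X9, X10, X11} — every certification is covered.
Only T4 contains X7, so T4 is forced; the remaining 5 certifications need at least 2 more members (each remaining member adds at most 3) — so at least 3 members are needed, and 3 is optimal.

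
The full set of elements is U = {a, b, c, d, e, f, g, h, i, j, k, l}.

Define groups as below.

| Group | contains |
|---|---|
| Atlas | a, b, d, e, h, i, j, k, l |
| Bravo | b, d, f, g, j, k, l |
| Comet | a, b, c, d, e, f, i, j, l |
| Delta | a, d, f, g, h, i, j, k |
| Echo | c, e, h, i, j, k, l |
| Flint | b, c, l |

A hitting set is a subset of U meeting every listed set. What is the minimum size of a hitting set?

The 2 elements {b, i} hit every group.
The groups Delta, Flint are pairwise disjoint, so any hitting set needs a separate element for each — at least 2. Hence 2 is optimal.

2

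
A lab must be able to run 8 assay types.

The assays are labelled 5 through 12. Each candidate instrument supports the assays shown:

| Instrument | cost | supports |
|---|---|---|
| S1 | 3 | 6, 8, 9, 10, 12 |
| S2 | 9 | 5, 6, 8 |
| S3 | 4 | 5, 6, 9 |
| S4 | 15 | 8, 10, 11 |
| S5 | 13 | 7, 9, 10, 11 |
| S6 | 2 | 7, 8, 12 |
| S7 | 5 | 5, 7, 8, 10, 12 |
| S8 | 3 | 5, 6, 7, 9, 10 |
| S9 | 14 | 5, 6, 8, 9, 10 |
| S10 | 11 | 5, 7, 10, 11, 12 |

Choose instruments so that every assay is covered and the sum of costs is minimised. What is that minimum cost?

14

S1, S10 together cover every assay (S1 ∪ S10 = {5, 6, 7, 8, 9, 10, 11, 12}); total cost 3 + 11 = 14.
The greedy pick S1, S8, S10 costs 17; no covering selection beats 14.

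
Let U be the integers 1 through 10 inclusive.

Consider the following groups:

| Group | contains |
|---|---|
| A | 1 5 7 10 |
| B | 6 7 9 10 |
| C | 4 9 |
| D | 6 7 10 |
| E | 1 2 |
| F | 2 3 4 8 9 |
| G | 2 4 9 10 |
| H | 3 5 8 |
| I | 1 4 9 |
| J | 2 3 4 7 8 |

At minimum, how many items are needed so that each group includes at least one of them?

T = {2, 3, 4, 10} meets every group (each contains at least one member of T), and |T| = 4.
The groups C, D, E, H are pairwise disjoint, so any hitting set needs a separate item for each — at least 4. Hence 4 is optimal.

4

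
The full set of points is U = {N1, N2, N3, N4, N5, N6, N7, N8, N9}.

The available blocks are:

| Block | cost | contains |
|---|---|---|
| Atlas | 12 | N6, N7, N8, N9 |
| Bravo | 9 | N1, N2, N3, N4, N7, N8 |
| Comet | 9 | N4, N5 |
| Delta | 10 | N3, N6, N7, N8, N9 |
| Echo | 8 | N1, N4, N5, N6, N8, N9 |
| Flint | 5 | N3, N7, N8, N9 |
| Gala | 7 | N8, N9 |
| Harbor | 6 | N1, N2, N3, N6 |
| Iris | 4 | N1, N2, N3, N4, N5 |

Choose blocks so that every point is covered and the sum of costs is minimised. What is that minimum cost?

14

Delta, Iris together cover every point (Delta ∪ Iris = {N1, N2, N3, N4, N5, N6, N7, N8, N9}); total cost 10 + 4 = 14.
The greedy pick Iris, Flint, Harbor costs 15; no covering selection beats 14.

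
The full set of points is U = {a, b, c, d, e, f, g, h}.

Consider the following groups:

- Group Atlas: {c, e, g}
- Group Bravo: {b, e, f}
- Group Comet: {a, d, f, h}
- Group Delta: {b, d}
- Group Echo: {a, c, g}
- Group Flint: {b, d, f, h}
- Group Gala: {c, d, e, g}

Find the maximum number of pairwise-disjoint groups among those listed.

2

Echo, Flint are pairwise disjoint (Echo={a,c,g}; Flint={b,d,f,h}).
Every remaining group overlaps one of these, and no 3 of the listed groups are pairwise disjoint, so 2 is the maximum.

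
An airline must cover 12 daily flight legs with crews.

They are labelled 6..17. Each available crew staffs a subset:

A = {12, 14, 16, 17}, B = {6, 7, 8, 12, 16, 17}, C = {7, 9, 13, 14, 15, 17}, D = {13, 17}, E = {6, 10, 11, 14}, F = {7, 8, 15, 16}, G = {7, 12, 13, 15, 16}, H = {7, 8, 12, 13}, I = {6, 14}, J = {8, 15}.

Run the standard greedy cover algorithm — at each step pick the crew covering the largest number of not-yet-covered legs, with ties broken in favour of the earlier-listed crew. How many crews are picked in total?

3

Greedy: pick B (covers 6 new) → pick C (covers 4 new) → pick E (covers 2 new). Total picks: 3.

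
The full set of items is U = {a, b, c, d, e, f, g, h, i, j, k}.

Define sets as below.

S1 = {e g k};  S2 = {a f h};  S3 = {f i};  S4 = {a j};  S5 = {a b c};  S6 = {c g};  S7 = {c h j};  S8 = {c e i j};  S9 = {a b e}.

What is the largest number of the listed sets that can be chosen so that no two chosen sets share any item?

3

S1, S3, S5 are pairwise disjoint (S1={e,g,k}; S3={f,i}; S5={a,b,c}).
Every remaining set overlaps one of these, and no 4 of the listed sets are pairwise disjoint, so 3 is the maximum.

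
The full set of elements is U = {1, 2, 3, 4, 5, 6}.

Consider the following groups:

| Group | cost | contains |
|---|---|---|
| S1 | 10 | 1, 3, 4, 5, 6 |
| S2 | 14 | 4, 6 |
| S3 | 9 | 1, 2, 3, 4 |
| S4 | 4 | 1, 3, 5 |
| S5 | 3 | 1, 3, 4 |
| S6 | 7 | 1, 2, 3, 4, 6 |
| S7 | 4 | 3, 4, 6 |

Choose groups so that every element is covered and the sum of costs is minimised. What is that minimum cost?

S4, S6 together cover every element (S4 ∪ S6 = {1, 2, 3, 4, 5, 6}); total cost 4 + 7 = 11.
The greedy pick S5, S6, S4 costs 14; no covering selection beats 11.

11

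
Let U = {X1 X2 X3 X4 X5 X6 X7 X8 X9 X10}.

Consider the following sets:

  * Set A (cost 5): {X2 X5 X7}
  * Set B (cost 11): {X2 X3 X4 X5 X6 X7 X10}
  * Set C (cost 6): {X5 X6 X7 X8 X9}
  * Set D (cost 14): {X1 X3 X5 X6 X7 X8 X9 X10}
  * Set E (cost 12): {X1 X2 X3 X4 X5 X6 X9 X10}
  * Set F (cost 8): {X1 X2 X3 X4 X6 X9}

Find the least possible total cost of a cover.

C, E together cover every element (C ∪ E = {X1, X2, X3, X4, X5, X6, X7, X8, X9, X10}); total cost 6 + 12 = 18.
The greedy pick C, F, B costs 25; no covering selection beats 18.

18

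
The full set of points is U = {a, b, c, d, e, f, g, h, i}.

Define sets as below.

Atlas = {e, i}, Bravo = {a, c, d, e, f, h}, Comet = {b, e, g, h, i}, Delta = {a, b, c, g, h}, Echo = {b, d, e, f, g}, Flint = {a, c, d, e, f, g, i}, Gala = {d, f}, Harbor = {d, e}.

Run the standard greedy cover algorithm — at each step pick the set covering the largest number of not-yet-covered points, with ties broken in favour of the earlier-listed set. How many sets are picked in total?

Greedy: pick Flint (covers 7 new) → pick Comet (covers 2 new). Total picks: 2.

2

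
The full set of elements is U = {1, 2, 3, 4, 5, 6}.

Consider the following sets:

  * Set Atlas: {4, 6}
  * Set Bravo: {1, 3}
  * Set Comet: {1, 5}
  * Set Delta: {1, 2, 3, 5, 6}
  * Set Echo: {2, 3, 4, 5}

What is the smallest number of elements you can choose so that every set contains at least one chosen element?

2

The 2 elements {1, 4} hit every set.
The sets Atlas, Bravo are pairwise disjoint, so any hitting set needs a separate element for each — at least 2. Hence 2 is optimal.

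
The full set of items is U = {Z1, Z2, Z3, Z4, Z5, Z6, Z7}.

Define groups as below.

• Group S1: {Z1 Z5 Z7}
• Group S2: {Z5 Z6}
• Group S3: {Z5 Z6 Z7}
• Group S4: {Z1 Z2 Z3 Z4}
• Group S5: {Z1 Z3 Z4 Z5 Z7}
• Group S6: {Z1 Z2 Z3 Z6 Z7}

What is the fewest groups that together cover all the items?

S3 and S4 together: S3 ∪ S4 = {Z1, Z2, Z3, Z4, Z5, Z6, Z7} — every item is covered.
No single group has all 7 items (the largest, S5, has 5), so 2 is optimal.

2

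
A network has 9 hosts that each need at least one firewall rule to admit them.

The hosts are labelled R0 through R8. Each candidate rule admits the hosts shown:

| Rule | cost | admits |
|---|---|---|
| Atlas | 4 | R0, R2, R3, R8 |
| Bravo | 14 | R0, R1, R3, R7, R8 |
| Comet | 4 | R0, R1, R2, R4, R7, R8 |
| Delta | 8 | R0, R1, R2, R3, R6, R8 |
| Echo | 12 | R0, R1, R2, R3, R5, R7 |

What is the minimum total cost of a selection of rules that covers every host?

24

Comet, Delta, Echo together cover every host (Comet ∪ Delta ∪ Echo = {R0, R1, R2, R3, R4, R5, R6, R7, R8}); total cost 4 + 8 + 12 = 24.
The greedy pick Comet, Atlas, Delta, Echo costs 28; no covering selection beats 24.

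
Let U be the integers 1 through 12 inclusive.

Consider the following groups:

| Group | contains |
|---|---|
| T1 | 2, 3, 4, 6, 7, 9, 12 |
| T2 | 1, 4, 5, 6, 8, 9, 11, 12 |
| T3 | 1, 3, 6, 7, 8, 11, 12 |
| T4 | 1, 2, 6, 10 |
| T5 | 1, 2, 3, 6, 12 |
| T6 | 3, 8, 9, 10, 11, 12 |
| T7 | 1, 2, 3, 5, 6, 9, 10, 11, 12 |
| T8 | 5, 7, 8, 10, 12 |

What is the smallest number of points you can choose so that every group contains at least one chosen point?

2

Take H = {2, 12}. Each listed group contains at least one of these, so H is a hitting set of size 2.
No single point lies in every group, so at least 2 are needed and 2 is optimal.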